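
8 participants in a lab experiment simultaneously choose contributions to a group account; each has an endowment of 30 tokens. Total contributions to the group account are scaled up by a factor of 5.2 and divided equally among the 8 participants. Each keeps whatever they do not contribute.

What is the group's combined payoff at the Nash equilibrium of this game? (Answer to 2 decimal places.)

Each contributed unit returns 5.2/8 = 0.6500 to its contributor — below 1 — so contributing 0 is dominant for every player. At the Nash equilibrium everyone keeps their 30, and the group total is 8 × 30 = 240.

240.00 tokens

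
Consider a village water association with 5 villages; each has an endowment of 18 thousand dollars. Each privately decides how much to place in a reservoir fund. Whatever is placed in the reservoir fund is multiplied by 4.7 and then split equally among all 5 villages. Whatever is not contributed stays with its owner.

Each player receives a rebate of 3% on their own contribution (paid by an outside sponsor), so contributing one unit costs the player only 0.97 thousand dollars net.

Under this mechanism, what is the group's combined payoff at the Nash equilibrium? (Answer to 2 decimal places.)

90.00 thousand dollars

With the mechanism, a contributed unit returns (4.7/5) / 0.97 = 0.9691 per unit of net cost — still below 1 — so contributing 0 remains dominant for every player.
At the Nash equilibrium no one contributes; group total payoff = 5 × 18 = 90.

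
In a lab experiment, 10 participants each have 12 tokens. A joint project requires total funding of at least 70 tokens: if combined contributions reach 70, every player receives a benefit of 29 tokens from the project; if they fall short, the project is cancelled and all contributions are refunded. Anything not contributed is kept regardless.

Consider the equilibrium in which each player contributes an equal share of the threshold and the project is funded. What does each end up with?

34 tokens

Equal share of the threshold: 70/10 = 7.
At this profile no one gains by cutting their contribution: any cut drops the total below 70, the project is cancelled, contributions are refunded, and the deviator ends with 12, which is less than 12 − 7 + 29 = 34. Contributing more than 7 just wastes the excess. So contributing exactly 7 is a best response.
Each player's payoff: 12 − 7 + 29 = 34.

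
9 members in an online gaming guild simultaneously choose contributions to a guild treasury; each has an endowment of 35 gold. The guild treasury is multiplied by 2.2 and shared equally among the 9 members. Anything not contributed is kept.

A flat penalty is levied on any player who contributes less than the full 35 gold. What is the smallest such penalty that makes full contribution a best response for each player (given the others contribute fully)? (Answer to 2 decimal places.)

Given the others contribute fully, the best deviation is to contribute 0 (any partial contribution still incurs the fine and gives up units whose private return 0.2444 is below 1).
Deviating from 35 to 0 saves 35 gold but forfeits the deviator's share of the drop in the guild treasury: 2.2/9 × 35 = 8.56.
So the deviation gain is 35 − 8.56 = 26.44, and the fine must be at least 26.44 gold to wipe it out.

26.44 gold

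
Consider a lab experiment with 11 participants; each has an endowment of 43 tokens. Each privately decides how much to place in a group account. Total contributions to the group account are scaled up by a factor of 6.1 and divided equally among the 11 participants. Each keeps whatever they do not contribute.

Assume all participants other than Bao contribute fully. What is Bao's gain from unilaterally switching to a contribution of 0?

19.15 tokens

Switching from a contribution of 43 to 0 lets Bao keep an extra 43 tokens, but lowers the group account by 43, which costs Bao their own share of that drop: 6.1/11 × 43 = 23.85.
Net gain = 43 − 23.85 = 19.15. The private return per contributed unit (0.5545) is below 1, so free-riding is indeed the best response regardless of what the others do.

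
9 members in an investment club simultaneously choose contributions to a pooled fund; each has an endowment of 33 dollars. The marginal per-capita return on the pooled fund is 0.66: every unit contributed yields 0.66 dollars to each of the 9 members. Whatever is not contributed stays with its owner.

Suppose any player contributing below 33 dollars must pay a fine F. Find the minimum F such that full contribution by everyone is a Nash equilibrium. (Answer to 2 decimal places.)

Given the others contribute fully, the best deviation is to contribute 0 (any partial contribution still incurs the fine and gives up units whose private return 0.66 is below 1).
Deviating from 33 to 0 saves 33 dollars but forfeits the deviator's share of the drop in the pooled fund: 0.66 × 33 = 21.78.
So the deviation gain is 33 − 21.78 = 11.22, and the fine must be at least 11.22 dollars to wipe it out.

11.22 dollars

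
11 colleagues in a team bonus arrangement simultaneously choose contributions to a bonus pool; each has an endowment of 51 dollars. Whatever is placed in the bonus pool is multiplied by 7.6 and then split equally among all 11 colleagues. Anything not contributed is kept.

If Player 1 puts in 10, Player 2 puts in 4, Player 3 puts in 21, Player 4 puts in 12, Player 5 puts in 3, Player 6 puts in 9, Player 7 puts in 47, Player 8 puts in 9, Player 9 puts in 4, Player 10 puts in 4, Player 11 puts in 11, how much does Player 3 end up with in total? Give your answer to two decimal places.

122.58 dollars

Total contributed: 10 + 4 + 21 + 12 + 3 + 9 + 47 + 9 + 4 + 4 + 11 = 134.
Each receives 7.6 × 134 / 11 = 92.58 from the bonus pool.
Player 3 keeps 51 − 21 = 30, so Player 3's payoff is 30 + 92.58 = 122.58.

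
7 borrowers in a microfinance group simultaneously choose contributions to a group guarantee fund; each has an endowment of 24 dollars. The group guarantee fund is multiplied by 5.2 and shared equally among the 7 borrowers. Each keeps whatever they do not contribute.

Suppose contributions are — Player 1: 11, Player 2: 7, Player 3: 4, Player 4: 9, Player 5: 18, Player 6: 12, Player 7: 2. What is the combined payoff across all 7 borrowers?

432.60 dollars

Total contributed: 11 + 7 + 4 + 9 + 18 + 12 + 2 = 63; total kept: 7 × 24 − 63 = 105.
The group guarantee fund pays out 5.2 × 63 = 327.60 in aggregate.
Group total = 105 + 327.60 = 432.60.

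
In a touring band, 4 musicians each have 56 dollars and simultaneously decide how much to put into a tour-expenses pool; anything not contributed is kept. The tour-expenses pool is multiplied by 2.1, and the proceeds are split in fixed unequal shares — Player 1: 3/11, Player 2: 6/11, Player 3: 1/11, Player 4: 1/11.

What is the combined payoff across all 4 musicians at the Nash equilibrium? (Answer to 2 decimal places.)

For player j, contributing a unit is worthwhile iff 2.1 × (j's share) ≥ 1, i.e. iff j's share is at least 0.4762.
Player 2 alone (share 6/11) is above the threshold, contributing 56; the remaining 3 contribute 0. Total contributed: 56.
The tour-expenses pool pays out 2.1 × 56 = 117.60 in total (split across the unequal shares, but the aggregate is all that matters for the group sum).
The 3 free-riders keep 56 each, adding 168. Group total = 168 + 117.60 = 285.60.

285.60 dollars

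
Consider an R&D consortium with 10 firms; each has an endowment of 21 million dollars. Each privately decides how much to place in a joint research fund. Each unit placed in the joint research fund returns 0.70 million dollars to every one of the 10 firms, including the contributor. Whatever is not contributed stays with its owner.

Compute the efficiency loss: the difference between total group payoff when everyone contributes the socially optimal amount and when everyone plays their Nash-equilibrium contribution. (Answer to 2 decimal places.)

1260.00 million dollars

The private return per contributed unit is 0.70 < 1, so contributing 0 is dominant for every player. At the Nash equilibrium everyone keeps their 21, and the group total is 10 × 21 = 210.
Each contributed unit returns 7.000 to the group as a whole (0.70 to each of 10 players), which exceeds 1, so the social optimum is full contribution: group total = 7.000 × 210 = 1470.00.
Efficiency loss = 1470.00 − 210 = 1260.00.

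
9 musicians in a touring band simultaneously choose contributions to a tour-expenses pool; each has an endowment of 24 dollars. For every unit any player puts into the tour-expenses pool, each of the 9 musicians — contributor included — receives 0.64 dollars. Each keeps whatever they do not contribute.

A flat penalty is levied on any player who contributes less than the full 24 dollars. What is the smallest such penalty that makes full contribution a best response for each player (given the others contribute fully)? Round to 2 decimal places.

Given the others contribute fully, the best deviation is to contribute 0 (any partial contribution still incurs the fine and gives up units whose private return 0.64 is below 1).
Deviating from 24 to 0 saves 24 dollars but forfeits the deviator's share of the drop in the tour-expenses pool: 0.64 × 24 = 15.36.
So the deviation gain is 24 − 15.36 = 8.64, and the fine must be at least 8.64 dollars to wipe it out.

8.64 dollars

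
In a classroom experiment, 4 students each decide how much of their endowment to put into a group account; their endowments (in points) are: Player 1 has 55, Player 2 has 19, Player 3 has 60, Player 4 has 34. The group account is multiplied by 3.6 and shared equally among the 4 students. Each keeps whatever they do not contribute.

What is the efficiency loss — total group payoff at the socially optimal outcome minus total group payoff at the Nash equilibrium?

436.80 points

The private return per contributed unit is 3.6/4 = 0.9000 < 1 for every player regardless of endowment, so the Nash equilibrium is zero contribution and the group total is Σ E_j = 55 + 19 + 60 + 34 = 168.
Each contributed unit returns 3.600 to the group, so the social optimum is full contribution by everyone: group total = 3.600 × 168 = 604.80.
Efficiency loss = (3.600 − 1) × 168 = 436.80.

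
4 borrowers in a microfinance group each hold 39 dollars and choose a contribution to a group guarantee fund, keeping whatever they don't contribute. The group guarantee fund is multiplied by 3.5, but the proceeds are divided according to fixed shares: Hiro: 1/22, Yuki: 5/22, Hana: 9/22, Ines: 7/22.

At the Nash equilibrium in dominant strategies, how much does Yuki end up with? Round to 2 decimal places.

101.05 dollars

Player j's private return per contributed unit is 3.5 × (j's share). Contributing is weakly dominant for j when that share is at least 1/3.5 = 0.2857, and contributing 0 is dominant otherwise.
Hana and Ines are above the threshold, contributing 39 each; the remaining 2 contribute 0. Total contributed: 78.
Yuki keeps 39 and receives 3.5 × 78 × 5/22 = 62.05 from the group guarantee fund, for a payoff of 101.05.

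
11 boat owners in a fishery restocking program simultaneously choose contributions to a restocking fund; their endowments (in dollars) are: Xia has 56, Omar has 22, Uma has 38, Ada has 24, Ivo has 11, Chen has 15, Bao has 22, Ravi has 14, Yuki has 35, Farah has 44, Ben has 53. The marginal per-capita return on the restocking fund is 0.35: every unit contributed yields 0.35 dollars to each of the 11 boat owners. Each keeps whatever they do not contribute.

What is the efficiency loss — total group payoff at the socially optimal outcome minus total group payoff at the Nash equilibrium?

The private return per contributed unit is 0.35 < 1 for everyone, so the Nash equilibrium is zero contribution and the group total is Σ E_j = 56 + 22 + 38 + 24 + 11 + 15 + 22 + 14 + 35 + 44 + 53 = 334.
Each contributed unit returns 3.850 to the group, so the social optimum is full contribution by everyone: group total = 3.850 × 334 = 1285.90.
Efficiency loss = (3.850 − 1) × 334 = 951.90.

951.90 dollars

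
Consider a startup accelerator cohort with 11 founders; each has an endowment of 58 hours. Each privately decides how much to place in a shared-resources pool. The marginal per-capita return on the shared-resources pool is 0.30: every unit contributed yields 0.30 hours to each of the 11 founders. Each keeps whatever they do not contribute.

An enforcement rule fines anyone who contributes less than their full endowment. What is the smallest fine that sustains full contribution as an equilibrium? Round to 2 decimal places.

Given the others contribute fully, the best deviation is to contribute 0 (any partial contribution still incurs the fine and gives up units whose private return 0.30 is below 1).
Deviating from 58 to 0 saves 58 hours but forfeits the deviator's share of the drop in the shared-resources pool: 0.30 × 58 = 17.40.
So the deviation gain is 58 − 17.40 = 40.60, and the fine must be at least 40.60 hours to wipe it out.

40.60 hours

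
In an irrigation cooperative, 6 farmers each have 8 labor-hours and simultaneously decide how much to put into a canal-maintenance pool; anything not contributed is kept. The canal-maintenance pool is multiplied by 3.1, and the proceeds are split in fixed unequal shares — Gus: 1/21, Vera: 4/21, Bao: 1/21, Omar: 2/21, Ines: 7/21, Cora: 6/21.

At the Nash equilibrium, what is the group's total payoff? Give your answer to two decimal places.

A player with share s gets back 3.1·s per unit contributed, so full contribution is dominant for anyone with s > 1/3.1 = 0.3226 and zero contribution is dominant for anyone below.
Only Ines (7/21) clears that bar, contributing 8; the remaining 5 contribute 0. Total contributed: 8.
The canal-maintenance pool pays out 3.1 × 8 = 24.80 in total (split across the unequal shares, but the aggregate is all that matters for the group sum).
The 5 free-riders keep 8 each, adding 40. Group total = 40 + 24.80 = 64.80.

64.80 labor-hours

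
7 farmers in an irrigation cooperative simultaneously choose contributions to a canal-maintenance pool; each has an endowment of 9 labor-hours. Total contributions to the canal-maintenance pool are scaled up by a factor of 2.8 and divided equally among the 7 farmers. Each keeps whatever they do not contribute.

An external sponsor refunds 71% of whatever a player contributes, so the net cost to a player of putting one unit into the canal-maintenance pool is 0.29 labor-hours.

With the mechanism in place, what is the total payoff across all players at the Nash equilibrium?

221.13 labor-hours

With the mechanism, a contributed unit returns (2.8/7) / 0.29 = 1.3793 per unit of net cost to the contributor — now above 1 — so contributing fully is weakly dominant for every player.
At the Nash equilibrium everyone contributes 9. Group total payoff = 7 × (9 × 0.71 + 2.8 × 9) = 221.13.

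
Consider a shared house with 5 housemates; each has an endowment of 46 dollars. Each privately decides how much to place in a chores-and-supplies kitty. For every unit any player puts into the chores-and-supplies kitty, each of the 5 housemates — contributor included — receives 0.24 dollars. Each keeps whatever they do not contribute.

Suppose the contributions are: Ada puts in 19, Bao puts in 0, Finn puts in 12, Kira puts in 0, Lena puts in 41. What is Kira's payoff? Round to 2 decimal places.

63.28 dollars

Total contributed: 19 + 0 + 12 + 0 + 41 = 72.
Each receives 0.24 × 72 = 17.28 from the chores-and-supplies kitty.
Kira keeps 46 − 0 = 46, so Kira's payoff is 46 + 17.28 = 63.28.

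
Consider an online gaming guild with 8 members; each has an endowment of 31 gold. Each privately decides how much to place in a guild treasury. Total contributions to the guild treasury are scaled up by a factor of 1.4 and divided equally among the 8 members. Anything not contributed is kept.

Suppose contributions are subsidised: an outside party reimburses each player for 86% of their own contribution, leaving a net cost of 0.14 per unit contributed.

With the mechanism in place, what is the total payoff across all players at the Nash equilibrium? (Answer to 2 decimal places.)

The effective private return per unit is now (1.4/8) / 0.14 = 1.2500 > 1, so every player's dominant strategy flips to full contribution.
So the Nash equilibrium is full contribution by all 8; the group earns 8 × (31 × 0.86 + 1.4 × 31) = 560.48.

560.48 gold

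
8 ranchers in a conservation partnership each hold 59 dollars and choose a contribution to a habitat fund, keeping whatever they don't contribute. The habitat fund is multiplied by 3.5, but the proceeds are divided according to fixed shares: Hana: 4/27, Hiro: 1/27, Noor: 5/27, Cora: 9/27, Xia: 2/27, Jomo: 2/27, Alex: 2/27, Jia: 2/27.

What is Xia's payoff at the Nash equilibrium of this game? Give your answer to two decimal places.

Each unit j contributes comes back to j as 3.5 × (j's share), so j prefers to contribute only if that share exceeds 1/3.5 = 0.2857; otherwise keeping the unit dominates.
Cora alone (share 9/27) is above the threshold, contributing 59; the remaining 7 contribute 0. Total contributed: 59.
Xia keeps 59 and receives 3.5 × 59 × 2/27 = 15.30 from the habitat fund, for a payoff of 74.30.

74.30 dollars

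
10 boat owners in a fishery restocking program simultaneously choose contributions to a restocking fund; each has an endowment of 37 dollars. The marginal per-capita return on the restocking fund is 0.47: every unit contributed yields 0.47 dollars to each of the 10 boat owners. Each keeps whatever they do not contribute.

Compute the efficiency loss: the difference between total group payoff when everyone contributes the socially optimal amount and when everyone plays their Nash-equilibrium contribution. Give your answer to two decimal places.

1369.00 dollars

The private return per contributed unit is 0.47 < 1, so contributing 0 is dominant for every player. At the Nash equilibrium everyone keeps their 37, and the group total is 10 × 37 = 370.
Each contributed unit returns 4.700 to the group as a whole (0.47 to each of 10 players), which exceeds 1, so the social optimum is full contribution: group total = 4.700 × 370 = 1739.00.
Efficiency loss = 1739.00 − 370 = 1369.00.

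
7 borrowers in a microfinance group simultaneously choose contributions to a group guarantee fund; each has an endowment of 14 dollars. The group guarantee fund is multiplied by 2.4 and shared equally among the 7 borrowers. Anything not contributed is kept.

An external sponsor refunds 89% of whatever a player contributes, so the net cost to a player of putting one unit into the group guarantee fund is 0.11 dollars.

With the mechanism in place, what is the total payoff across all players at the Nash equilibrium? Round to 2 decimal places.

322.42 dollars

Under the mechanism each unit contributed yields (2.4/7) / 0.11 = 3.1169 back to its contributor per unit of net cost, which exceeds 1, making full contribution the dominant choice for everyone.
So the Nash equilibrium is full contribution by all 7; the group earns 7 × (14 × 0.89 + 2.4 × 14) = 322.42.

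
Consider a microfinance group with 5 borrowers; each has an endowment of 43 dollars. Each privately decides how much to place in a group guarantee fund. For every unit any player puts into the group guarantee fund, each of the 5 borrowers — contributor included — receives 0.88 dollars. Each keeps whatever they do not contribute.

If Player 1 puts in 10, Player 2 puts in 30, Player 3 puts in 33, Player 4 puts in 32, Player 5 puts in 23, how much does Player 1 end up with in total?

Total contributed: 10 + 30 + 33 + 32 + 23 = 128.
Each receives 0.88 × 128 = 112.64 from the group guarantee fund.
Player 1 keeps 43 − 10 = 33, so Player 1's payoff is 33 + 112.64 = 145.64.

145.64 dollars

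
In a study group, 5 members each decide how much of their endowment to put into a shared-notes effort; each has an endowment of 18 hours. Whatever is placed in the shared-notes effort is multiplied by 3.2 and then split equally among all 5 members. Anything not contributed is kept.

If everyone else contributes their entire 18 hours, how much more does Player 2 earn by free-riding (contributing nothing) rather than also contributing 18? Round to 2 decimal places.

Switching from a contribution of 18 to 0 lets Player 2 keep an extra 18 hours, but lowers the shared-notes effort by 18, which costs Player 2 their own share of that drop: 3.2/5 × 18 = 11.52.
Net gain = 18 − 11.52 = 6.48. The private return per contributed unit (0.6400) is below 1, so free-riding is indeed the best response regardless of what the others do.

6.48 hours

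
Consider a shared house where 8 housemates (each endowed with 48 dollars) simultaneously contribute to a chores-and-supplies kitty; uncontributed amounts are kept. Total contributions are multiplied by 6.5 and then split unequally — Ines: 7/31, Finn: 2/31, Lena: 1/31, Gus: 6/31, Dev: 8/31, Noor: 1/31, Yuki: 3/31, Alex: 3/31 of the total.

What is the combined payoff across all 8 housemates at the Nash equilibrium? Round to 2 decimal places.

Player j's private return per contributed unit is 6.5 × (j's share). Contributing is weakly dominant for j when that share is at least 1/6.5 = 0.1538, and contributing 0 is dominant otherwise.
The shares above 0.1538 belong to Ines, Gus and Dev, contributing 48 each; the remaining 5 contribute 0. Total contributed: 144.
The chores-and-supplies kitty pays out 6.5 × 144 = 936.00 in total (split across the unequal shares, but the aggregate is all that matters for the group sum).
The 5 free-riders keep 48 each, adding 240. Group total = 240 + 936.00 = 1176.00.

1176.00 dollars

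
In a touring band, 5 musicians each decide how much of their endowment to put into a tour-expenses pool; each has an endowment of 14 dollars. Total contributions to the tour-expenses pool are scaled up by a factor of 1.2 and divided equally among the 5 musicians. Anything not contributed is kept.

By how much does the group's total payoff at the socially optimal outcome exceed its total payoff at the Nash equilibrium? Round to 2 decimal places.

Each contributed unit returns 1.2/5 = 0.2400 to its contributor — below 1 — so contributing 0 is dominant for every player. At the Nash equilibrium everyone keeps their 14, and the group total is 5 × 14 = 70.
Each contributed unit returns 1.200 to the group as a whole (0.2400 to each of 5 players), which exceeds 1, so the social optimum is full contribution: group total = 1.200 × 70 = 84.00.
Efficiency loss = 84.00 − 70 = 14.00.

14.00 dollars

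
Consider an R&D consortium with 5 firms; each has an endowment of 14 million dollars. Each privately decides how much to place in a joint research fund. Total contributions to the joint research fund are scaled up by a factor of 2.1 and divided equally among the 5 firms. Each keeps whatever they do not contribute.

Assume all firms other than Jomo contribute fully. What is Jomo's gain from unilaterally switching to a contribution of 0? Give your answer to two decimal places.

Switching from a contribution of 14 to 0 lets Jomo keep an extra 14 million dollars, but lowers the joint research fund by 14, which costs Jomo their own share of that drop: 2.1/5 × 14 = 5.88.
Net gain = 14 − 5.88 = 8.12. The private return per contributed unit (0.4200) is below 1, so free-riding is indeed the best response regardless of what the others do.

8.12 million dollars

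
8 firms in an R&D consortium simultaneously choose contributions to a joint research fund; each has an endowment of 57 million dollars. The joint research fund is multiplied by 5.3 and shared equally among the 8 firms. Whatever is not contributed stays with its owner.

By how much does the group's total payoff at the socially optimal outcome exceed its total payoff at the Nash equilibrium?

Each contributed unit returns 5.3/8 = 0.6625 to its contributor — below 1 — so contributing 0 is dominant for every player. At the Nash equilibrium everyone keeps their 57, and the group total is 8 × 57 = 456.
Each contributed unit returns 5.300 to the group as a whole (0.6625 to each of 8 players), which exceeds 1, so the social optimum is full contribution: group total = 5.300 × 456 = 2416.80.
Efficiency loss = 2416.80 − 456 = 1960.80.

1960.80 million dollars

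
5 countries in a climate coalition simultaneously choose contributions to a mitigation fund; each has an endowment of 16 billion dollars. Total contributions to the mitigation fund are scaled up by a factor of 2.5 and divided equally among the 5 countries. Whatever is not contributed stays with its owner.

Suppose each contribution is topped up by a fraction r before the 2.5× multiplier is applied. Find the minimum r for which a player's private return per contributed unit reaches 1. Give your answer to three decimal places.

With matching at rate r, one contributed unit becomes (1 + r) in the mitigation fund and returns 2.5 × (1 + r) / 5 to the contributor.
Setting this equal to 1: 1 + r = 5/2.5 = 2.0000.
So the minimum matching rate is r = 2.0000 − 1 = 1.000.

1.000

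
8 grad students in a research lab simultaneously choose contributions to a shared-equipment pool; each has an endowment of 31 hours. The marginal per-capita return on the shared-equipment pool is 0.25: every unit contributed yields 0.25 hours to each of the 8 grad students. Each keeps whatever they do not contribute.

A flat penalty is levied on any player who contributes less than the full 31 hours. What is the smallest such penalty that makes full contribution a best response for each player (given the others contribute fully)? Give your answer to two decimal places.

Given the others contribute fully, the best deviation is to contribute 0 (any partial contribution still incurs the fine and gives up units whose private return 0.25 is below 1).
Deviating from 31 to 0 saves 31 hours but forfeits the deviator's share of the drop in the shared-equipment pool: 0.25 × 31 = 7.75.
So the deviation gain is 31 − 7.75 = 23.25, and the fine must be at least 23.25 hours to wipe it out.

23.25 hours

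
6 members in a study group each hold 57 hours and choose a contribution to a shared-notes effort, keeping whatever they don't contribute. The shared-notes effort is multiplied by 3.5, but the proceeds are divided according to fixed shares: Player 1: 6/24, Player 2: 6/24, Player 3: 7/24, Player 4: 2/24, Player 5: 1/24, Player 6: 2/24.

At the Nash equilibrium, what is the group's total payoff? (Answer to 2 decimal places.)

484.50 hours

For player j, contributing a unit is worthwhile iff 3.5 × (j's share) ≥ 1, i.e. iff j's share is at least 0.2857.
Player 3 alone (share 7/24) is above the threshold, contributing 57; the remaining 5 contribute 0. Total contributed: 57.
The shared-notes effort pays out 3.5 × 57 = 199.50 in total (split across the unequal shares, but the aggregate is all that matters for the group sum).
The 5 free-riders keep 57 each, adding 285. Group total = 285 + 199.50 = 484.50.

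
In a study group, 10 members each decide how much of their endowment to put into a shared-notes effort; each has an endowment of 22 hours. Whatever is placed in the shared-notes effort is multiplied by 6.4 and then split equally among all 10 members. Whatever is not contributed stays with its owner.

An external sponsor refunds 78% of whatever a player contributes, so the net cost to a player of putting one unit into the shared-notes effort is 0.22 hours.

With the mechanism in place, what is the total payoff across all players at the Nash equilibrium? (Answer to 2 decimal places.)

The effective private return per unit is now (6.4/10) / 0.22 = 2.9091 > 1, so every player's dominant strategy flips to full contribution.
So the Nash equilibrium is full contribution by all 10; the group earns 10 × (22 × 0.78 + 6.4 × 22) = 1579.60.

1579.60 hours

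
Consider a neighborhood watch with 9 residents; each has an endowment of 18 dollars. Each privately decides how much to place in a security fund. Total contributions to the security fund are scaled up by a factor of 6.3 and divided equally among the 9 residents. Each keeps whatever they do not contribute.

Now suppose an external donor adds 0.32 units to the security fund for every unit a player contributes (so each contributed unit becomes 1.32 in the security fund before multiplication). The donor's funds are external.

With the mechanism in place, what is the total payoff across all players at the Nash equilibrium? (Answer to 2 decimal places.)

162.00 dollars

The effective private return is 6.3 × 1.32 / 9 = 0.9240, which is still under 1, so the mechanism doesn't change anyone's dominant strategy: zero contribution.
Everyone keeps their endowment and the group total is 9 × 18 = 162.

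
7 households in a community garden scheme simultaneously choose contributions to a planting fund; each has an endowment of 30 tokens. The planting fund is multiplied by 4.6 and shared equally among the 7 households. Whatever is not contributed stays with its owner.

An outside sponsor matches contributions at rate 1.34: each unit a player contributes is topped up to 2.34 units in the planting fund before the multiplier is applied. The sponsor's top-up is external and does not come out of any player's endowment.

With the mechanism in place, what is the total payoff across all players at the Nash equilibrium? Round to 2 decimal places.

The effective private return per unit is now 4.6 × 2.34 / 7 = 1.5377 > 1, so every player's dominant strategy flips to full contribution.
At the Nash equilibrium everyone contributes 30. Group total payoff = 4.6 × 2.34 × 210 = 2260.44.

2260.44 tokens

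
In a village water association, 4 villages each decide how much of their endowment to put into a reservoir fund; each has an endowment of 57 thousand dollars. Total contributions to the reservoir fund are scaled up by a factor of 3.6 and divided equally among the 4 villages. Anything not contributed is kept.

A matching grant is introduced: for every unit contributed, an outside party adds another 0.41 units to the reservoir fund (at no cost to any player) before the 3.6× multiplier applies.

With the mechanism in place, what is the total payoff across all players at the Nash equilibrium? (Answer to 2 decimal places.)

1157.33 thousand dollars

Under the mechanism each unit contributed yields 3.6 × 1.41 / 4 = 1.2690 back to its contributor per unit of net cost, which exceeds 1, making full contribution the dominant choice for everyone.
So the Nash equilibrium is full contribution by all 4; the group earns 3.6 × 1.41 × 228 = 1157.33.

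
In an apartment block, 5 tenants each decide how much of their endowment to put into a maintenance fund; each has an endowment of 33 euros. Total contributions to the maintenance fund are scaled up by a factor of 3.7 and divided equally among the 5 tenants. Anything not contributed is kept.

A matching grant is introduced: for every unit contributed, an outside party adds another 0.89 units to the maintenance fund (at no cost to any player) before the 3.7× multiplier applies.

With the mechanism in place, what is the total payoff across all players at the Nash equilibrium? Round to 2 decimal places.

With the mechanism, a contributed unit returns 3.7 × 1.89 / 5 = 1.3986 per unit of net cost to the contributor — now above 1 — so contributing fully is weakly dominant for every player.
So the Nash equilibrium is full contribution by all 5; the group earns 3.7 × 1.89 × 165 = 1153.85.

1153.85 euros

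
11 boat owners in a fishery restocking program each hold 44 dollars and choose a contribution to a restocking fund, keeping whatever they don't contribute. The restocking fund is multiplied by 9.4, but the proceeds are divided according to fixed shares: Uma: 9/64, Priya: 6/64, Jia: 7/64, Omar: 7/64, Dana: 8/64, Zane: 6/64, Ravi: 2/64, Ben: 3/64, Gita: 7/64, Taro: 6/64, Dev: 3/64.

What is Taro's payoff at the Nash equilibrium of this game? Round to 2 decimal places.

237.88 dollars

For player j, contributing a unit is worthwhile iff 9.4 × (j's share) ≥ 1, i.e. iff j's share is at least 0.1064.
Uma, Jia, Omar, Dana and Gita are above the threshold, contributing 44 each; the remaining 6 contribute 0. Total contributed: 220.
Taro keeps 44 and receives 9.4 × 220 × 6/64 = 193.88 from the restocking fund, for a payoff of 237.88.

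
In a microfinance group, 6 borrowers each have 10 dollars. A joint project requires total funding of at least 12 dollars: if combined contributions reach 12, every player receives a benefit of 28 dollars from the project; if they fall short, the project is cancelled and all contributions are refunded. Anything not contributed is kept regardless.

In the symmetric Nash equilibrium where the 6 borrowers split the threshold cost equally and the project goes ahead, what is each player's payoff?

Equal share of the threshold: 12/6 = 2.
At this profile no one gains by cutting their contribution: any cut drops the total below 12, the project is cancelled, contributions are refunded, and the deviator ends with 10, which is less than 10 − 2 + 28 = 36. Contributing more than 2 just wastes the excess. So contributing exactly 2 is a best response.
Each player's payoff: 10 − 2 + 28 = 36.

36 dollars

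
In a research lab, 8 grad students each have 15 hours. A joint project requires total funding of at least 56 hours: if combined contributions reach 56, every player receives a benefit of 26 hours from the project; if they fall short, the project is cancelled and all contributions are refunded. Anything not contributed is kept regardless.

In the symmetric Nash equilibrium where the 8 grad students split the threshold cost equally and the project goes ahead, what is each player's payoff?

34 hours

Equal share of the threshold: 56/8 = 7.
At this profile no one gains by cutting their contribution: any cut drops the total below 56, the project is cancelled, contributions are refunded, and the deviator ends with 15, which is less than 15 − 7 + 26 = 34. Contributing more than 7 just wastes the excess. So contributing exactly 7 is a best response.
Each player's payoff: 15 − 7 + 26 = 34.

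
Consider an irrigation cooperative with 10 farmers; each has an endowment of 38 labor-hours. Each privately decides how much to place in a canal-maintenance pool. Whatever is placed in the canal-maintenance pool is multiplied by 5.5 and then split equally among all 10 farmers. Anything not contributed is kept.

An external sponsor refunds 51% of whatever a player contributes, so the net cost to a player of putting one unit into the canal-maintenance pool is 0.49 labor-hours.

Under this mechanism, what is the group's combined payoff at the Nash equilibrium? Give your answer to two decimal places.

With the mechanism, a contributed unit returns (5.5/10) / 0.49 = 1.1224 per unit of net cost to the contributor — now above 1 — so contributing fully is weakly dominant for every player.
So the Nash equilibrium is full contribution by all 10; the group earns 10 × (38 × 0.51 + 5.5 × 38) = 2283.80.

2283.80 labor-hours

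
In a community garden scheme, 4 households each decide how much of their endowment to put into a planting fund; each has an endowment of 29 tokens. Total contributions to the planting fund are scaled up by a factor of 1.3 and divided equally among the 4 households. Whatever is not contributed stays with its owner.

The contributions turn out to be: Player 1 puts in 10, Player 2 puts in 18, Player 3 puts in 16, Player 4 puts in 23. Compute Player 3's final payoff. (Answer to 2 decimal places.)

Total contributed: 10 + 18 + 16 + 23 = 67.
Each receives 1.3 × 67 / 4 = 21.78 from the planting fund.
Player 3 keeps 29 − 16 = 13, so Player 3's payoff is 13 + 21.78 = 34.78.

34.78 tokens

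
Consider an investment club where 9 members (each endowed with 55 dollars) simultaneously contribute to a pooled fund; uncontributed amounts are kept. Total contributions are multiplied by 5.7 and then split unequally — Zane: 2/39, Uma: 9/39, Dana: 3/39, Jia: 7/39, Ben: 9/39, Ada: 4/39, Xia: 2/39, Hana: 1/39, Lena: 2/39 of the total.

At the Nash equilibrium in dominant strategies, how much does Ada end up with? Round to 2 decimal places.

A player with share s gets back 5.7·s per unit contributed, so full contribution is dominant for anyone with s > 1/5.7 = 0.1754 and zero contribution is dominant for anyone below.
Uma, Jia and Ben clear that bar, contributing 55 each; the remaining 6 contribute 0. Total contributed: 165.
Ada keeps 55 and receives 5.7 × 165 × 4/39 = 96.46 from the pooled fund, for a payoff of 151.46.

151.46 dollars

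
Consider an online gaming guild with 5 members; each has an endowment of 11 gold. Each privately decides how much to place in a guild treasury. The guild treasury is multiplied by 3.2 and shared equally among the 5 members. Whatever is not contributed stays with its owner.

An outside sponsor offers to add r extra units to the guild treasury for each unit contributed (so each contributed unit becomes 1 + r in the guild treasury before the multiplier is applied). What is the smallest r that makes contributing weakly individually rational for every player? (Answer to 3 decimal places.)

0.563

With matching at rate r, one contributed unit becomes (1 + r) in the guild treasury and returns 3.2 × (1 + r) / 5 to the contributor.
Setting this equal to 1: 1 + r = 5/3.2 = 1.5625.
So the minimum matching rate is r = 1.5625 − 1 = 0.563.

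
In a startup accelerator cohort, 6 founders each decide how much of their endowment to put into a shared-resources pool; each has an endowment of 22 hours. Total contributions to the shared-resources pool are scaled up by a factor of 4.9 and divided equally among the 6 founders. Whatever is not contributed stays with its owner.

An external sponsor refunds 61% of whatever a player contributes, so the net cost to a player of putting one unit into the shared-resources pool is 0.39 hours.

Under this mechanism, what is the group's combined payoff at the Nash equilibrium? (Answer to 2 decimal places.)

727.32 hours

Under the mechanism each unit contributed yields (4.9/6) / 0.39 = 2.0940 back to its contributor per unit of net cost, which exceeds 1, making full contribution the dominant choice for everyone.
At the Nash equilibrium everyone contributes 22. Group total payoff = 6 × (22 × 0.61 + 4.9 × 22) = 727.32.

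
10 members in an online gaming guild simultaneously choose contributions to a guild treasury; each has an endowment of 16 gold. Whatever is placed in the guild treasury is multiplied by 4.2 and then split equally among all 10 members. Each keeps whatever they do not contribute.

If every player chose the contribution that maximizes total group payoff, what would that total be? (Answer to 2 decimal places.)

672.00 gold

Each contributed unit returns 4.200 to the group as a whole (0.4200 to each of 10 players), which exceeds 1, so the social optimum is full contribution: group total = 4.200 × 160 = 672.00.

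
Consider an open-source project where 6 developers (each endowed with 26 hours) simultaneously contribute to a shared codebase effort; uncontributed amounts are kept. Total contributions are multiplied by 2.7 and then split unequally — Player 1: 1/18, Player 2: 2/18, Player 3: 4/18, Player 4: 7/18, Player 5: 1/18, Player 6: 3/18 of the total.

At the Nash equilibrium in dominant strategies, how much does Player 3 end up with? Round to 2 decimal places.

41.60 hours

Player j's private return per contributed unit is 2.7 × (j's share). Contributing is weakly dominant for j when that share is at least 1/2.7 = 0.3704, and contributing 0 is dominant otherwise.
The only share above 0.3704 is Player 4's 7/18, contributing 26; the remaining 5 contribute 0. Total contributed: 26.
Player 3 keeps 26 and receives 2.7 × 26 × 4/18 = 15.60 from the shared codebase effort, for a payoff of 41.60.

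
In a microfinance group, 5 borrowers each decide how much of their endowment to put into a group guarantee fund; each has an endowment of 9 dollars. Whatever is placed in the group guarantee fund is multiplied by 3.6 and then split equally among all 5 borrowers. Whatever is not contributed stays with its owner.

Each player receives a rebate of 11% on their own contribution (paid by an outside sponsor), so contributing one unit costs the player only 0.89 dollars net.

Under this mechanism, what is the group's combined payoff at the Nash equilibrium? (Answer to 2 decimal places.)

45.00 dollars

The effective private return is (3.6/5) / 0.89 = 0.8090, which is still under 1, so the mechanism doesn't change anyone's dominant strategy: zero contribution.
Everyone keeps their endowment and the group total is 5 × 9 = 45.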